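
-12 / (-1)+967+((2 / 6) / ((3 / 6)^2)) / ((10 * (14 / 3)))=34266 / 35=979.03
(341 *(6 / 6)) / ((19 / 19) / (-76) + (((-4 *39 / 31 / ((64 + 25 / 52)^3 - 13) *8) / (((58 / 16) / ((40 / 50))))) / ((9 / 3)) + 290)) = 4391139843132746660 / 3734230873442166369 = 1.18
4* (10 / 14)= 20 / 7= 2.86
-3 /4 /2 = -3 /8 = -0.38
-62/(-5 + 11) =-31/3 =-10.33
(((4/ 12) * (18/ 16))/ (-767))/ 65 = -3/ 398840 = -0.00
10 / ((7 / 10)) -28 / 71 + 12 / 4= 8395 / 497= 16.89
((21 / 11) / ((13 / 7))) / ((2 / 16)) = 1176 / 143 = 8.22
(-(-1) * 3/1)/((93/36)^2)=432/961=0.45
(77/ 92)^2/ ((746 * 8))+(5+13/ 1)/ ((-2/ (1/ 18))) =-0.50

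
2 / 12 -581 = -3485 / 6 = -580.83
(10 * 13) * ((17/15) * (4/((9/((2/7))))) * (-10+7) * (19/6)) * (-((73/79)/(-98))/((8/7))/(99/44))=-613054/940653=-0.65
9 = 9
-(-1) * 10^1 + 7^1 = 17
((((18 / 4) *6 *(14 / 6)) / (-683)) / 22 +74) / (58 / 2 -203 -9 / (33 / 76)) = -1111861 / 2925972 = -0.38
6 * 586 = 3516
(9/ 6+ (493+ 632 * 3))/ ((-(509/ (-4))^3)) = 152992/ 131872229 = 0.00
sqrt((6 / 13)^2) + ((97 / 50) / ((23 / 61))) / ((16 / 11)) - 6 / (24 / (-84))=5979731 / 239200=25.00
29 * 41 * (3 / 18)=1189 / 6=198.17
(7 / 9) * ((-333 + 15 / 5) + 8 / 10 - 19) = -12187 / 45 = -270.82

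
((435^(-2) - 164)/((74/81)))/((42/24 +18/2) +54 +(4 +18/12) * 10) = -15097086/10070975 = -1.50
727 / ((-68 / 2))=-727 / 34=-21.38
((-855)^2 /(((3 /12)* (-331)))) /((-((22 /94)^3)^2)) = 31519503543528900 /586386691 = 53752078.67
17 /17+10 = 11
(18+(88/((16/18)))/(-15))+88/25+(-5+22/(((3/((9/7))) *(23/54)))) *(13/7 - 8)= -2545554/28175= -90.35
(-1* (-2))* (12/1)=24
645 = 645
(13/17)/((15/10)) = 26/51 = 0.51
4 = 4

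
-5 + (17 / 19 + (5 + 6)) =6.89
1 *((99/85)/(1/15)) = 297/17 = 17.47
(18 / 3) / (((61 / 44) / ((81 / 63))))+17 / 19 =52403 / 8113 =6.46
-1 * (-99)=99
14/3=4.67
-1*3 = -3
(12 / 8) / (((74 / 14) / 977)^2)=140315763 / 2738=51247.54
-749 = -749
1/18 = 0.06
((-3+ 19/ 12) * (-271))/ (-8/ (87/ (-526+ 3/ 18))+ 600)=400809/ 676880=0.59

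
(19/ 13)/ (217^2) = 19/ 612157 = 0.00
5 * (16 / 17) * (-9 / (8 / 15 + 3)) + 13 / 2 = -9887 / 1802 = -5.49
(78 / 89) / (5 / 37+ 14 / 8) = 3848 / 8277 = 0.46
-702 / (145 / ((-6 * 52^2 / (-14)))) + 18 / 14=-5693319 / 1015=-5609.18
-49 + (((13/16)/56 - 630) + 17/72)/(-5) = 3102619/40320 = 76.95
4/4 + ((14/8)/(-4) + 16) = 265/16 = 16.56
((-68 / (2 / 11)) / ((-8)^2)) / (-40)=187 / 1280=0.15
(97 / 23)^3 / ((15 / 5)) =25.00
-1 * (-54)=54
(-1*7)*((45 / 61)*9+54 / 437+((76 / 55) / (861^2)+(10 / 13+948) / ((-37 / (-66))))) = -888300996435822377 / 74683953649305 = -11894.13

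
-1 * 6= -6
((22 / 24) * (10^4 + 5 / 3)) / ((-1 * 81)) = -330055 / 2916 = -113.19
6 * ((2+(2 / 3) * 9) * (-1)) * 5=-240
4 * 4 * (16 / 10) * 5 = 128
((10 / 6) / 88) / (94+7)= 5 / 26664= 0.00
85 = 85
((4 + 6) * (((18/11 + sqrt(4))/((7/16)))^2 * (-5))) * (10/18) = -102400000/53361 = -1919.00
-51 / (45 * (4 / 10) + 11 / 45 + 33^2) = -2295 / 49826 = -0.05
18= 18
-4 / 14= -2 / 7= -0.29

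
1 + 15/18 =11/6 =1.83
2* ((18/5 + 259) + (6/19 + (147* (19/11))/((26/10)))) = 9796772/13585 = 721.15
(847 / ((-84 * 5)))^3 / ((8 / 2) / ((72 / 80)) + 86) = -161051 / 1776000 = -0.09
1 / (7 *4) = 1 / 28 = 0.04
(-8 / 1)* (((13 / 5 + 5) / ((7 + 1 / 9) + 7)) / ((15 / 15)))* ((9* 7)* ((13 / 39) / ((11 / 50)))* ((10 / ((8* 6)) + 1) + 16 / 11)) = -16829820 / 15367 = -1095.19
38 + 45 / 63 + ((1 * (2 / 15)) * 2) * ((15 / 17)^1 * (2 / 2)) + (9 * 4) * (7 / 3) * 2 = 24627 / 119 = 206.95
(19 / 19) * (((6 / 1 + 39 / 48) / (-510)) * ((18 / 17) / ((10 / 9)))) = -2943 / 231200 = -0.01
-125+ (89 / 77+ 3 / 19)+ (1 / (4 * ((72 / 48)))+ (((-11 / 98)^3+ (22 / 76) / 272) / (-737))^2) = -27057077387718220674059783 / 219050892372542413489152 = -123.52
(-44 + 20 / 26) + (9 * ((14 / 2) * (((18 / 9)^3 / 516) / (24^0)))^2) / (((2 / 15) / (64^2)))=77235422 / 24037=3213.19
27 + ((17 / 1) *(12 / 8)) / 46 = 2535 / 92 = 27.55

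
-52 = -52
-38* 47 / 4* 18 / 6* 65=-174135 / 2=-87067.50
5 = 5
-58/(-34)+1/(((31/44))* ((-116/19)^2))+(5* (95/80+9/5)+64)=572137413/7091312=80.68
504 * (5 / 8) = 315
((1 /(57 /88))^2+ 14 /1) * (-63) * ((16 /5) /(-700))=42584 /9025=4.72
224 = 224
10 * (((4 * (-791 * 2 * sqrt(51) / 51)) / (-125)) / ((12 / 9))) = 53.17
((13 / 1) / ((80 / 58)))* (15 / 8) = 1131 / 64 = 17.67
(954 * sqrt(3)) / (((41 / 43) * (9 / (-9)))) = -41022 * sqrt(3) / 41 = -1732.98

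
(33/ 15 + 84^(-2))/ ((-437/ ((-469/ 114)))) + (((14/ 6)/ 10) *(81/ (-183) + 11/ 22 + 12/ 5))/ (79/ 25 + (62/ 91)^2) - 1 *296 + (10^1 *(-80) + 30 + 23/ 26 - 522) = -237073994961441194411/ 149390981190491040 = -1586.94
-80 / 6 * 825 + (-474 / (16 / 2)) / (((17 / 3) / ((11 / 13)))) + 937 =-8903513 / 884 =-10071.85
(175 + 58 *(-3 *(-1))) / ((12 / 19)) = 6631 / 12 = 552.58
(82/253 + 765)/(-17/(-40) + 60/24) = 7745080/29601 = 261.65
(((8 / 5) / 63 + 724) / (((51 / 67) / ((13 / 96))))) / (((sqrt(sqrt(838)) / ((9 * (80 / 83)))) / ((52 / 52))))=49661807 * 838^(3 / 4) / 37246167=207.67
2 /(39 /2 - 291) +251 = 136289 /543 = 250.99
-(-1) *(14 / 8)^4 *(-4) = -37.52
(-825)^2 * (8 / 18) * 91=27527500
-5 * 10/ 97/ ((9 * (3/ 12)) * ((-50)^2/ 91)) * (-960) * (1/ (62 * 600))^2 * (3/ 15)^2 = 91/ 393259218750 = 0.00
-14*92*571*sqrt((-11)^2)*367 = -2969003576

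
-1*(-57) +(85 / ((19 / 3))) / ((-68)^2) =294591 / 5168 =57.00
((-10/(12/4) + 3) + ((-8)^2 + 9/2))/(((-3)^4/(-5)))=-2045/486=-4.21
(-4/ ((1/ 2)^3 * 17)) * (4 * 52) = -6656/ 17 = -391.53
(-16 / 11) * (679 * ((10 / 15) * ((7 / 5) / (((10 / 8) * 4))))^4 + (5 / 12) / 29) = -12314128796 / 10093359375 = -1.22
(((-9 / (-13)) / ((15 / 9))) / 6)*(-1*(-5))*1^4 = 9 / 26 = 0.35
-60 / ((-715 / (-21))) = -252 / 143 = -1.76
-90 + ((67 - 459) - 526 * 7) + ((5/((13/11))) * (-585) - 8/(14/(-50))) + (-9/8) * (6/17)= -3146753/476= -6610.83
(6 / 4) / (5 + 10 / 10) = 1 / 4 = 0.25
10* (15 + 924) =9390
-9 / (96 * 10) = -3 / 320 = -0.01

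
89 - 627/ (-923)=82774/ 923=89.68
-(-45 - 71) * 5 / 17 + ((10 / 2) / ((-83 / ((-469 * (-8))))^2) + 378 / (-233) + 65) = 281465353851 / 27287329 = 10314.87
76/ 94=38/ 47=0.81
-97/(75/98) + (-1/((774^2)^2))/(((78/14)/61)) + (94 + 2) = -10758865988107603/349919752431600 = -30.75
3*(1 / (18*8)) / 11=1 / 528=0.00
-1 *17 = -17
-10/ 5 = -2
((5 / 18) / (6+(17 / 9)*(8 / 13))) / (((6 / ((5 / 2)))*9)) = 325 / 181008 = 0.00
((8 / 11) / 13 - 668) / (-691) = 95516 / 98813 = 0.97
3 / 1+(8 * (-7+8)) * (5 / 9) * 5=227 / 9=25.22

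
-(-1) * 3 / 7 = 3 / 7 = 0.43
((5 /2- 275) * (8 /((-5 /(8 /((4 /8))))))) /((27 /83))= 579008 /27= 21444.74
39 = 39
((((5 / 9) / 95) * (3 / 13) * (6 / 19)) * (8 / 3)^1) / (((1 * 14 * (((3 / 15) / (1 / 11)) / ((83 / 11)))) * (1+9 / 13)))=1660 / 10090311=0.00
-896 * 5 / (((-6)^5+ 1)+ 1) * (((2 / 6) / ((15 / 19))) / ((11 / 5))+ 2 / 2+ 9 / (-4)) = -234640 / 384813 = -0.61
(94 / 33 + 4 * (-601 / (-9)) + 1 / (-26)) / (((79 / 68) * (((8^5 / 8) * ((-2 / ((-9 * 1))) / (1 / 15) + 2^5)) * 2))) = 222853 / 277635072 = 0.00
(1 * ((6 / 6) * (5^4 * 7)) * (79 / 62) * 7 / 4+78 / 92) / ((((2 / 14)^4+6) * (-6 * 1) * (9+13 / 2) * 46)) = -0.38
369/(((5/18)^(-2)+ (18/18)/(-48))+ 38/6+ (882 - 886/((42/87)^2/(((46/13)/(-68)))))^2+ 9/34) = 2884774128600/9115883418877549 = 0.00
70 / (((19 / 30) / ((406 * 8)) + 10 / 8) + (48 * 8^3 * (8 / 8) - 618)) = 6820800 / 2334589339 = 0.00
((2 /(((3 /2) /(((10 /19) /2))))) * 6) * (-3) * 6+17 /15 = -10477 /285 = -36.76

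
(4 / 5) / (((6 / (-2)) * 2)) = -2 / 15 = -0.13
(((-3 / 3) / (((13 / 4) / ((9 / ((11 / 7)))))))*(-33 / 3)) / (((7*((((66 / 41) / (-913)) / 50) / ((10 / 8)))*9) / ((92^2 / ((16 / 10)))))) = -2250233750 / 39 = -57698301.28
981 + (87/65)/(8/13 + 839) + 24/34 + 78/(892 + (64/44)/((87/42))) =43232410509073/44034057050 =981.79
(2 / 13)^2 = 4 / 169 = 0.02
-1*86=-86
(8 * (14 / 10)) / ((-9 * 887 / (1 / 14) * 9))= -4 / 359235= -0.00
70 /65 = 14 /13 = 1.08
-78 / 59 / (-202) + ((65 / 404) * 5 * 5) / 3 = 96343 / 71508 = 1.35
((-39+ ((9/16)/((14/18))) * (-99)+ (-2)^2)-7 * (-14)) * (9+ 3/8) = -72225/896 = -80.61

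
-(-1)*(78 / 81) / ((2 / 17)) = 221 / 27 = 8.19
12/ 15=4/ 5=0.80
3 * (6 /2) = 9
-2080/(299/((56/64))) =-6.09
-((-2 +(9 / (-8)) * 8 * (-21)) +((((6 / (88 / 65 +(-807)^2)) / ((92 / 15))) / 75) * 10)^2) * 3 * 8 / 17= -4254330037976874439008 / 16114886507488157297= -264.00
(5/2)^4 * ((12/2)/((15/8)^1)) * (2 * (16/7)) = 4000/7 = 571.43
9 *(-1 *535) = -4815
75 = 75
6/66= 1/11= 0.09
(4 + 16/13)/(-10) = -34/65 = -0.52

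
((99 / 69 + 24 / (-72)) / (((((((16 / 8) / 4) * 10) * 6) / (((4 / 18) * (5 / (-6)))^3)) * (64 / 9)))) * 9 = -475 / 1609632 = -0.00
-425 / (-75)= 17 / 3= 5.67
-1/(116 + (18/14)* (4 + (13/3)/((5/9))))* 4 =-140/4591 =-0.03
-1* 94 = -94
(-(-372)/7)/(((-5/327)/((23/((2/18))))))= -25180308/35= -719437.37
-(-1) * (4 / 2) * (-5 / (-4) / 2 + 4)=37 / 4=9.25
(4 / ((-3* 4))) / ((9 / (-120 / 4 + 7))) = 23 / 27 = 0.85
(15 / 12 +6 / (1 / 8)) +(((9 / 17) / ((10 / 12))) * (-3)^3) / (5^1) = 77893 / 1700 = 45.82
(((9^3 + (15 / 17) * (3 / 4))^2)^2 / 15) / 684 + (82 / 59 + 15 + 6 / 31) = 410555816834685522047 / 14860483947520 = 27627351.73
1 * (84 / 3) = 28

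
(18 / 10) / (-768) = -3 / 1280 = -0.00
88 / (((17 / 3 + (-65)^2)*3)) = 22 / 3173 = 0.01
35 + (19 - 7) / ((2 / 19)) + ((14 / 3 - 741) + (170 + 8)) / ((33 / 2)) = 11401 / 99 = 115.16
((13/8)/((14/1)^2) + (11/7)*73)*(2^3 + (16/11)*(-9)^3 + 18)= -1023365765/8624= -118664.86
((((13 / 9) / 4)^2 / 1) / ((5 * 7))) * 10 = 169 / 4536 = 0.04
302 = 302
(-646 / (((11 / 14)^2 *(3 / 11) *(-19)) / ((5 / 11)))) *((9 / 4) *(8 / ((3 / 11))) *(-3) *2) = -399840 / 11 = -36349.09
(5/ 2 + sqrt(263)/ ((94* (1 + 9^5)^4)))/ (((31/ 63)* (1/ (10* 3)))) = 189* sqrt(263)/ 3542983707569121250000 + 4725/ 31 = 152.42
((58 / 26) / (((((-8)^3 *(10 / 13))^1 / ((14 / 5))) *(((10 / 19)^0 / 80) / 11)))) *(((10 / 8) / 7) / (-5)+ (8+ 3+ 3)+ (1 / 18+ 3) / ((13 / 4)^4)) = -195.27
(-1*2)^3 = -8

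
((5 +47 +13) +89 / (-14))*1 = 821 / 14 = 58.64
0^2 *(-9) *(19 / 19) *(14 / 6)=0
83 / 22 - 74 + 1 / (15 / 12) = -7637 / 110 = -69.43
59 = 59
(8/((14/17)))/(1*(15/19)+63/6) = 2584/3003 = 0.86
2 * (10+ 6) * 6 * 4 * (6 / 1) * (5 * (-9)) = -207360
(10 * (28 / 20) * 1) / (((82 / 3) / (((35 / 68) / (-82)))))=-0.00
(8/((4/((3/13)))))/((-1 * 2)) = -3/13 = -0.23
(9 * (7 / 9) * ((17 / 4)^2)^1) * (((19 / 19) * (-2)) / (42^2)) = -289 / 2016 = -0.14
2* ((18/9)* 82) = 328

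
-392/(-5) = 392/5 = 78.40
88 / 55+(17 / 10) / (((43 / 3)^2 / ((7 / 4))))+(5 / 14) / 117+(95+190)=17361352633 / 60573240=286.62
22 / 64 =11 / 32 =0.34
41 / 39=1.05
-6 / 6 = -1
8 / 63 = 0.13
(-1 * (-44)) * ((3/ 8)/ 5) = 33/ 10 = 3.30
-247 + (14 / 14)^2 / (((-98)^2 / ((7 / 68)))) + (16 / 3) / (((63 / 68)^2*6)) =-16728724151 / 68012784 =-245.96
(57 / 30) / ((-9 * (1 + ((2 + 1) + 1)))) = -19 / 450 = -0.04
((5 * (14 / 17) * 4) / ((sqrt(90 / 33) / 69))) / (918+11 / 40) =1120 * sqrt(330) / 27149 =0.75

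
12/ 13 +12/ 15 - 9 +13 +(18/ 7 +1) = 4229/ 455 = 9.29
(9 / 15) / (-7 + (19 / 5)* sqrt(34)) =35 / 3683 + 19* sqrt(34) / 3683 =0.04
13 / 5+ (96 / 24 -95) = -442 / 5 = -88.40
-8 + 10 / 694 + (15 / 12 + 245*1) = 330711 / 1388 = 238.26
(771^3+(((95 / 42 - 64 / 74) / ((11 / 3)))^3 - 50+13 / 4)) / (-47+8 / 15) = -1271808384186006662955 / 128943695489224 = -9863284.74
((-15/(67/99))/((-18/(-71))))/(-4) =11715/536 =21.86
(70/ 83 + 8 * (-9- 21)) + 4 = -19518/ 83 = -235.16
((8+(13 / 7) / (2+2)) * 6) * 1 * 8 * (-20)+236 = -7889.71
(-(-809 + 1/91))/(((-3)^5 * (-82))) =0.04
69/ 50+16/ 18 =2.27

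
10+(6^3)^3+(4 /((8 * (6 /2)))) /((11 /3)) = 221709533 /22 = 10077706.05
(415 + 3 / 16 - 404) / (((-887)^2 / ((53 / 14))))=9487 / 176236256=0.00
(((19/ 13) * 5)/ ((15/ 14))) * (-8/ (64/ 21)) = -931/ 52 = -17.90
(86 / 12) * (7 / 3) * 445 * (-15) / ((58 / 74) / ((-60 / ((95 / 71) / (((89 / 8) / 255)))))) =31316742835 / 112404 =278608.79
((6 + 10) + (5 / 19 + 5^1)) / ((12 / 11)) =1111 / 57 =19.49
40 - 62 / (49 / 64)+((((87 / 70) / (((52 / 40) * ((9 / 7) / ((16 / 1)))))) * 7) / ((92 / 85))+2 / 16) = 12690385 / 351624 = 36.09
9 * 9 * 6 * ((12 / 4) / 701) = 1458 / 701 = 2.08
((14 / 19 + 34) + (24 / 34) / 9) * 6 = 67472 / 323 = 208.89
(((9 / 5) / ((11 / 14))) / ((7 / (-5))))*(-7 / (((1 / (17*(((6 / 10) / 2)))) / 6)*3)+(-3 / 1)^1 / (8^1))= 2349 / 20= 117.45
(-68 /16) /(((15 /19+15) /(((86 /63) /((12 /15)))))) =-13889 /30240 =-0.46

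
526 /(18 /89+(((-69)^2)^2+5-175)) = 46814 /2017358657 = 0.00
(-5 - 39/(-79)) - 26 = -2410/79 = -30.51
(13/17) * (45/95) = 117/323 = 0.36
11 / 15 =0.73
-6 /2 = -3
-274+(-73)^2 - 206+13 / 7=33956 / 7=4850.86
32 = 32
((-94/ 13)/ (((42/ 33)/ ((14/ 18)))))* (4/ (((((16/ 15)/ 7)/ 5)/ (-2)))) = 90475/ 78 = 1159.94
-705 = -705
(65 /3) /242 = 65 /726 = 0.09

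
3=3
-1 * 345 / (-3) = 115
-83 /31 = -2.68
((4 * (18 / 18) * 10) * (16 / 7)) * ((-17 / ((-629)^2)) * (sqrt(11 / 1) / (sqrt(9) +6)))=-640 * sqrt(11) / 1466199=-0.00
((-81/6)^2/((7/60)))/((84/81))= 295245/196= 1506.35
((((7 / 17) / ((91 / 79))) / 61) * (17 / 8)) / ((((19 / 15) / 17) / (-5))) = -100725 / 120536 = -0.84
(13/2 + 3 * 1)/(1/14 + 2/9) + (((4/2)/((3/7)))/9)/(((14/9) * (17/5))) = 61232/1887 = 32.45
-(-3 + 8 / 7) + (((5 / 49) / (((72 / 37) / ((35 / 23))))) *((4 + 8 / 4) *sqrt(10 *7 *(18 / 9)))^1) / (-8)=13 / 7 - 925 *sqrt(35) / 7728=1.15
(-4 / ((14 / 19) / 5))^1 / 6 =-95 / 21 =-4.52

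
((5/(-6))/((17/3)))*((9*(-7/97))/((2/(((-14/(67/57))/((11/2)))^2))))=200593260/895685681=0.22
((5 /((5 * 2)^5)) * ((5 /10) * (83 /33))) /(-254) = -83 /335280000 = -0.00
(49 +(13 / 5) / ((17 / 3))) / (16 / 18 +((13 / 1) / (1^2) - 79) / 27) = -18918 / 595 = -31.79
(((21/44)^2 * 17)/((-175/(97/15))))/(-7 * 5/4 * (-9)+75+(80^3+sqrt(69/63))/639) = -226858580138547/1514031414409719700+22127931 * sqrt(483)/1892539268012149625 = -0.00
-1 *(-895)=895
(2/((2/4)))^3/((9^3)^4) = 64/282429536481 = 0.00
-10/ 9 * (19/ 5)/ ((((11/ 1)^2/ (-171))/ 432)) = 311904/ 121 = 2577.72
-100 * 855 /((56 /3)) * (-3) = 192375 /14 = 13741.07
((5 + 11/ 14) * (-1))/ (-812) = 81/ 11368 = 0.01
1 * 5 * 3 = 15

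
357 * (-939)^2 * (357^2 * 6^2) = 1444236556437108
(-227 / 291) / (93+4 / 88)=-4994 / 595677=-0.01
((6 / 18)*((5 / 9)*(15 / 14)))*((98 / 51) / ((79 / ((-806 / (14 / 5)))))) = -50375 / 36261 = -1.39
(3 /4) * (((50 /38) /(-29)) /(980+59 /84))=-0.00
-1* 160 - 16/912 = -9121/57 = -160.02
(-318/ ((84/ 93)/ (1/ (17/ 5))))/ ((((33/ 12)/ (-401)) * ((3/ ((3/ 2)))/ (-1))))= -9882645/ 1309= -7549.77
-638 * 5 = -3190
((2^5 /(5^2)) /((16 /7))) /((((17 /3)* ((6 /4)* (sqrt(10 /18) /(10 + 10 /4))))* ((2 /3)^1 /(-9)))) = -567* sqrt(5) /85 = -14.92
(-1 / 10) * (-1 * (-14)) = -7 / 5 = -1.40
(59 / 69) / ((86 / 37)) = 2183 / 5934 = 0.37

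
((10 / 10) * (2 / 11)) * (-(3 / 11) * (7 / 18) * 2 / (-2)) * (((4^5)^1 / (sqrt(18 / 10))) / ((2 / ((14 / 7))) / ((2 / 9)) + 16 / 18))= 14336 * sqrt(5) / 11737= 2.73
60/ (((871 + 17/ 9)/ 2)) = 135/ 982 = 0.14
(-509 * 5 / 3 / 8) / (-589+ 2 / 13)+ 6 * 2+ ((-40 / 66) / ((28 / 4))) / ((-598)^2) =1026948223575 / 84313725496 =12.18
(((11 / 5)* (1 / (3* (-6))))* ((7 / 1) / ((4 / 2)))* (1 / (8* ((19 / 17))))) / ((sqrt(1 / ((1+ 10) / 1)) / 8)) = -1309* sqrt(11) / 3420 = -1.27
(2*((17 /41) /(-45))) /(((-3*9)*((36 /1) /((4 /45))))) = 34 /20175075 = 0.00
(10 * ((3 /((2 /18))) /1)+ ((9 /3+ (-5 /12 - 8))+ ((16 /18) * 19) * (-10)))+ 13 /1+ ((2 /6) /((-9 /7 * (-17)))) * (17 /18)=105665 /972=108.71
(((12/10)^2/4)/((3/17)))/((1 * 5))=51/125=0.41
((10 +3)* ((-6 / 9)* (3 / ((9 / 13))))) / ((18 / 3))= -169 / 27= -6.26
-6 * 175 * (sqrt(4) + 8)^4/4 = -2625000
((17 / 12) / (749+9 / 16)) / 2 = 34 / 35979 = 0.00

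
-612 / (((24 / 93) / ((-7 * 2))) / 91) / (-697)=-177723 / 41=-4334.71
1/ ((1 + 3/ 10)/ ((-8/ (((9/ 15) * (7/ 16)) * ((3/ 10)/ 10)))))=-640000/ 819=-781.44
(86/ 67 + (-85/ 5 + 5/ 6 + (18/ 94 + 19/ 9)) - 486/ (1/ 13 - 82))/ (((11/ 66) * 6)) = -133773593/ 20122110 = -6.65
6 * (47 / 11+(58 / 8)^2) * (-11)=-30009 / 8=-3751.12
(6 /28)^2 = 0.05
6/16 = 3/8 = 0.38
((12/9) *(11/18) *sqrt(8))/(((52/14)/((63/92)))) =539 *sqrt(2)/1794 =0.42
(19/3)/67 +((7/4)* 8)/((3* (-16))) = -317/1608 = -0.20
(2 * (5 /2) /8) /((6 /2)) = 5 /24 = 0.21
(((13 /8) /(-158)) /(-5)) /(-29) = -13 /183280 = -0.00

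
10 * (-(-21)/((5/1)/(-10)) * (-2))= 840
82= 82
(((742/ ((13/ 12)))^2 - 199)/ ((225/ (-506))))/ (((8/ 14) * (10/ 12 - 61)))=28069494607/ 915135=30672.52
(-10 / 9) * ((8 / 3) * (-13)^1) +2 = 1094 / 27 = 40.52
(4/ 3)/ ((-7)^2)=4/ 147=0.03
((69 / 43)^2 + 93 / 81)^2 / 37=34546169956 / 92215319373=0.37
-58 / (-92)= 0.63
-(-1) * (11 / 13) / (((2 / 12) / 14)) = 924 / 13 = 71.08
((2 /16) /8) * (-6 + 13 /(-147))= -895 /9408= -0.10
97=97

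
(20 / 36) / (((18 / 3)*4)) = 0.02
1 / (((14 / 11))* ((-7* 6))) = -11 / 588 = -0.02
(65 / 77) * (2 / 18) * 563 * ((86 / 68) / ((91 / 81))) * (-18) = -9804645 / 9163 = -1070.03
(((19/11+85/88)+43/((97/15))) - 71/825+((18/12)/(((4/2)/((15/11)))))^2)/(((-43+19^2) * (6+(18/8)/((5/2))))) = 145105613/30903990480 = 0.00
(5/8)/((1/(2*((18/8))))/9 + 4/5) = 2025/2672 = 0.76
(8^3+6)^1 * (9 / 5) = 4662 / 5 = 932.40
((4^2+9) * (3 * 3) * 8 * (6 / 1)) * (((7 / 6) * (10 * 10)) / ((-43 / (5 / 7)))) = -900000 / 43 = -20930.23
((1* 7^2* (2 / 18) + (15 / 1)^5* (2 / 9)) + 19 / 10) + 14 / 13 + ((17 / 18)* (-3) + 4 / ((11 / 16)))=1085979649 / 6435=168761.41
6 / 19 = 0.32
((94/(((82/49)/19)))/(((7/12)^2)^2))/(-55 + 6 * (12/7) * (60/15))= -18517248/27839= -665.15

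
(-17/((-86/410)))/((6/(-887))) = -3091195/258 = -11981.38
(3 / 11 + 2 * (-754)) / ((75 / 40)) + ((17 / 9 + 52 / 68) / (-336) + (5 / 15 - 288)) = -44099815 / 40392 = -1091.80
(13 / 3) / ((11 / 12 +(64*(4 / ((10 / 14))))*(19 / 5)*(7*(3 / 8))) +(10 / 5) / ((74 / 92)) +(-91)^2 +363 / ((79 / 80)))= 3799900 / 10721889701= 0.00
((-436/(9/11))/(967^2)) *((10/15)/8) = -1199/25247403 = -0.00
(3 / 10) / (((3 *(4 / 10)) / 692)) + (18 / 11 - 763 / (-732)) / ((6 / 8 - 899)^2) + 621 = 20633776095254 / 25987123437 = 794.00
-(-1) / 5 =1 / 5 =0.20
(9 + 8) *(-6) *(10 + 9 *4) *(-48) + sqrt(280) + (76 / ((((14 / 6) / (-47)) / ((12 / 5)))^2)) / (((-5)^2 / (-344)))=-2218741.68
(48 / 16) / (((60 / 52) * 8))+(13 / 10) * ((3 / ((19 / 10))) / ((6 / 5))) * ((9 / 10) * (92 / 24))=1183 / 190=6.23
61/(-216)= -61/216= -0.28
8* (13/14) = 52/7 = 7.43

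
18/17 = 1.06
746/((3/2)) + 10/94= 70139/141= 497.44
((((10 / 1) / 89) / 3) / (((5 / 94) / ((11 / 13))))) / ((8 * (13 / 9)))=1551 / 30082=0.05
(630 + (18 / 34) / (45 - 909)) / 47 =1028159 / 76704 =13.40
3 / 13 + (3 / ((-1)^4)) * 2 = 81 / 13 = 6.23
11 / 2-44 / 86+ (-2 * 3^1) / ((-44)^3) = 9136113 / 1831456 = 4.99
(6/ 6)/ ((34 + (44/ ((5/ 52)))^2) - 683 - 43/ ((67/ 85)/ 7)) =1675/ 349014548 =0.00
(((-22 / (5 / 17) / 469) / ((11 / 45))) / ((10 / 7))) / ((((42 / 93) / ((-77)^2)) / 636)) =-1277508078 / 335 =-3813456.95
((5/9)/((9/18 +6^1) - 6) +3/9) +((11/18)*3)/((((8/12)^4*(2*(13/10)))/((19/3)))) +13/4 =102221/3744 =27.30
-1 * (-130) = 130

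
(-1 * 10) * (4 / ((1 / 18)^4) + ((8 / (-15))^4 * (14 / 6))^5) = -67859626095340277576948304251264 / 16160747708187103271484375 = -4199040.00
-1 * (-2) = 2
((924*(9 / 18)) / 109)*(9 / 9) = 462 / 109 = 4.24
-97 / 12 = -8.08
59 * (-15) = -885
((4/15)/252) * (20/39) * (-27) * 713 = -2852/273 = -10.45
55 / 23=2.39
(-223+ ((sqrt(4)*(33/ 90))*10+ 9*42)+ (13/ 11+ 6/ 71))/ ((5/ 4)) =1533256/ 11715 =130.88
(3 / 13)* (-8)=-1.85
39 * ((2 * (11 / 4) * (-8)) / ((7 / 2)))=-3432 / 7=-490.29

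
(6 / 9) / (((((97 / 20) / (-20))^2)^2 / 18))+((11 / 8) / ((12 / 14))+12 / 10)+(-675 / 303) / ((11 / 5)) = 81954098703121543 / 23605447485840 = 3471.83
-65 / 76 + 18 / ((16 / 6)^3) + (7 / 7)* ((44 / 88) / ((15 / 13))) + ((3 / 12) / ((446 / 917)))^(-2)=264556422479 / 61351261440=4.31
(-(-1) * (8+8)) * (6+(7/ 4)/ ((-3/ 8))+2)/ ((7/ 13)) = 2080/ 21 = 99.05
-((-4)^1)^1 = 4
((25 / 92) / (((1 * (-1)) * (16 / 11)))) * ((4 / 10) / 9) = -55 / 6624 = -0.01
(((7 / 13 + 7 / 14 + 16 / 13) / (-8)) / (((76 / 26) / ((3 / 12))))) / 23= -59 / 55936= -0.00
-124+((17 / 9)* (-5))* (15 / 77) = -29069 / 231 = -125.84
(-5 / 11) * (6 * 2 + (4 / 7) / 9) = -5.48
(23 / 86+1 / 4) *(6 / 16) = 267 / 1376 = 0.19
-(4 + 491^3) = -118370775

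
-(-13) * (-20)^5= -41600000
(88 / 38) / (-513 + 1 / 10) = -440 / 97451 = -0.00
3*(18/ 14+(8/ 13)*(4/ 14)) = 57/ 13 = 4.38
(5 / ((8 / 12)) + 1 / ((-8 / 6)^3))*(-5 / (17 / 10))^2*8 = 283125 / 578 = 489.84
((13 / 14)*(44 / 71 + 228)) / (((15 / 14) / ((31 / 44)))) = 1635374 / 11715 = 139.60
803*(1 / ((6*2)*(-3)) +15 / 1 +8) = 664081 / 36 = 18446.69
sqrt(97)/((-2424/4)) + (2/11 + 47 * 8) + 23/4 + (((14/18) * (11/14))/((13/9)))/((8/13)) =67341/176-sqrt(97)/606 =382.60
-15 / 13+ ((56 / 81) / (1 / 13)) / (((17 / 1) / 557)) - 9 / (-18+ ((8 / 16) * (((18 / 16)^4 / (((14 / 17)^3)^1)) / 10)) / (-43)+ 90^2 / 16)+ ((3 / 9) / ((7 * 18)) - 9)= 37362335985731248217 / 131414900537267802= 284.31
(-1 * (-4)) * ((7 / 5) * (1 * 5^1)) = 28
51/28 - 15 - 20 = -929/28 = -33.18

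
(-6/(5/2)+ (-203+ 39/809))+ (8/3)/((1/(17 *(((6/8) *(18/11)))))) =-149.72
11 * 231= 2541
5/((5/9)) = 9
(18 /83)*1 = 18 /83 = 0.22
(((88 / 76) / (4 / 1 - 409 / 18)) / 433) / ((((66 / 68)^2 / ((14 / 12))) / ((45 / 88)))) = -0.00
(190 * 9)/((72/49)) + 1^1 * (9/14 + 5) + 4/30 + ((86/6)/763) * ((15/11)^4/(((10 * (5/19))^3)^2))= 139980817813864789/119690175000000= 1169.53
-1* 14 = -14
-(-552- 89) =641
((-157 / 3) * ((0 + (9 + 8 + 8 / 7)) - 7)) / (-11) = 53.01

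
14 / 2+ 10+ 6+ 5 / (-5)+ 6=28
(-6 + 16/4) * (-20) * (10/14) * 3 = 600/7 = 85.71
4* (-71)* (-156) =44304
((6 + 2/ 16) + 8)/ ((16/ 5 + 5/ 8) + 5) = 565/ 353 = 1.60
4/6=2/3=0.67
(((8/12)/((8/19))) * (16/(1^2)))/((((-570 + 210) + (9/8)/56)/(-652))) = 22199296/483813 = 45.88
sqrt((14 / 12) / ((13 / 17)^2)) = 17 * sqrt(42) / 78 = 1.41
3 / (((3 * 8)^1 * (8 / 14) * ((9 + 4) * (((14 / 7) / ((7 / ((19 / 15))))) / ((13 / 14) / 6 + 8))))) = 23975 / 63232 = 0.38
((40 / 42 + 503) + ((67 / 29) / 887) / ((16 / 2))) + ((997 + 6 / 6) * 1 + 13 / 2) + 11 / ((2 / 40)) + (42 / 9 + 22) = 7584685187 / 4321464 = 1755.12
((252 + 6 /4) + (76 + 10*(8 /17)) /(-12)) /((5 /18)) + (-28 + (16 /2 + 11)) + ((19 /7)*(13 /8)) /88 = 368379139 /418880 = 879.44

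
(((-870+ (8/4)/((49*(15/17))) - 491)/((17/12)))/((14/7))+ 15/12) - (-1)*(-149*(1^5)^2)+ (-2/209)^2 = -628.09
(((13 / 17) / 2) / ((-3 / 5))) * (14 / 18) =-455 / 918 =-0.50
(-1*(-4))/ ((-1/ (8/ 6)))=-5.33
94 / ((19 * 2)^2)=47 / 722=0.07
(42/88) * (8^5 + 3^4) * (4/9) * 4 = 919772/33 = 27871.88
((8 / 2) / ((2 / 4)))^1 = 8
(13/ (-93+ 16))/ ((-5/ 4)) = 52/ 385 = 0.14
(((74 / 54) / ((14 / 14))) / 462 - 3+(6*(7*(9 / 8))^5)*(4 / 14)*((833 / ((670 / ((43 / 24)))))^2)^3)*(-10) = -7685191865994684975540352157740254271 / 121158650067296719365734400000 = -63430814.57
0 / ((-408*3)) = 0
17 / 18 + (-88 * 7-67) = -12277 / 18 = -682.06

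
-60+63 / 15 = -279 / 5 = -55.80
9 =9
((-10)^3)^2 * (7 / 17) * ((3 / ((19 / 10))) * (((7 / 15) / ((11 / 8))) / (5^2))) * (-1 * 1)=-31360000 / 3553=-8826.34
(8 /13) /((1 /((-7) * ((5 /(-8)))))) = 35 /13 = 2.69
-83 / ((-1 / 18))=1494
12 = 12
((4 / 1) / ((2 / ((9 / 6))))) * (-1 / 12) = -0.25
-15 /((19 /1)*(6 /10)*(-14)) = 25 /266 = 0.09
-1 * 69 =-69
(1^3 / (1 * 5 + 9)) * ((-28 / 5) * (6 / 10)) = -6 / 25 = -0.24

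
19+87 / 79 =20.10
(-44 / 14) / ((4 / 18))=-99 / 7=-14.14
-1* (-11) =11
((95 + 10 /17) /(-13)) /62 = -125 /1054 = -0.12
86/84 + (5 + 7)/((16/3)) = 275/84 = 3.27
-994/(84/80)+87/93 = -87953/93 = -945.73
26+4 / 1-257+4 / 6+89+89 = -145 / 3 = -48.33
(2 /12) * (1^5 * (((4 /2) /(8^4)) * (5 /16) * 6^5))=405 /2048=0.20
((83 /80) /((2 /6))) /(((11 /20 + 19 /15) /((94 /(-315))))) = -3901 /7630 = -0.51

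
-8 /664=-1 /83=-0.01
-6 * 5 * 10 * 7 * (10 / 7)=-3000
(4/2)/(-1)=-2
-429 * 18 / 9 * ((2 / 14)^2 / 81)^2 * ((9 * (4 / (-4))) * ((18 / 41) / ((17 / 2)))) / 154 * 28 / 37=208 / 1671823503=0.00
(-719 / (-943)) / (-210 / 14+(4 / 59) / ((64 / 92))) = -169684 / 3316531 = -0.05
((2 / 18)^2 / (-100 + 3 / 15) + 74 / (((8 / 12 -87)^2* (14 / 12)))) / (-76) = -4301797 / 38984772204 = -0.00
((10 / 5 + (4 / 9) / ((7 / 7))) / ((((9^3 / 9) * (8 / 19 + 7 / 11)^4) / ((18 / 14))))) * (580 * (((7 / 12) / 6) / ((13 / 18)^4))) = 438236275506480 / 68130645548641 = 6.43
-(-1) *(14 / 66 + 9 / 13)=0.90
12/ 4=3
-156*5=-780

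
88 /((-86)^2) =22 /1849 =0.01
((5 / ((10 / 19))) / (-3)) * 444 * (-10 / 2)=7030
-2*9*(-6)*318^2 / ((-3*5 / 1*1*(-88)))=455058 / 55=8273.78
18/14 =9/7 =1.29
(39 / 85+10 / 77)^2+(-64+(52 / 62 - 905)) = -1285207417446 / 1327947775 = -967.81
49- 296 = -247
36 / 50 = 0.72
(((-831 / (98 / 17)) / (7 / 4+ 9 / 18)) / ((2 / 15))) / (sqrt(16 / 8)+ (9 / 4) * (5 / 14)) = 8476200 / 29729- 1506880 * sqrt(2) / 4247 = -216.66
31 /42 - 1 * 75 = -3119 /42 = -74.26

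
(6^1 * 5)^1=30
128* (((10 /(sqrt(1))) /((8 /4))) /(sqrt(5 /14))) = 128* sqrt(70) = 1070.92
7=7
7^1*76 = 532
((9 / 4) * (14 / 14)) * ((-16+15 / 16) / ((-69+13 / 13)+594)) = -2169 / 33664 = -0.06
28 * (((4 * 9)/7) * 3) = 432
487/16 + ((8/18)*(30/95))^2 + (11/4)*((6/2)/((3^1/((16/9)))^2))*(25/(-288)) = 381561941/12632112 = 30.21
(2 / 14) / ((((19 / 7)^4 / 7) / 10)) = 24010 / 130321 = 0.18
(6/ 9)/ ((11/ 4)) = 8/ 33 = 0.24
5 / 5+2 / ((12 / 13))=19 / 6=3.17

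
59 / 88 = 0.67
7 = 7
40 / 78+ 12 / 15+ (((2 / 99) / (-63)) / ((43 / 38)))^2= 6137720907152 / 4675216811265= 1.31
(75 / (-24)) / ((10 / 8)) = -5 / 2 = -2.50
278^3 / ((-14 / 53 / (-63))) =5124161052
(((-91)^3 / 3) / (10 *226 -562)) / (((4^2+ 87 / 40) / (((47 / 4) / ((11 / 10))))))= -1770891850 / 20368359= -86.94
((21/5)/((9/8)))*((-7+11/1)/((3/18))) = 448/5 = 89.60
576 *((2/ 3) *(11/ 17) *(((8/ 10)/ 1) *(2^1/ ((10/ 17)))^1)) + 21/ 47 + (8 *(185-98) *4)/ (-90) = 2274871/ 3525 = 645.35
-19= -19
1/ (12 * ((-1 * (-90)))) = 1/ 1080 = 0.00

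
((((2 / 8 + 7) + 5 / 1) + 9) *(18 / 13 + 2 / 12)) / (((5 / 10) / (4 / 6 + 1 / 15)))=22627 / 468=48.35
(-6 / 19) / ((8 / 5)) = -15 / 76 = -0.20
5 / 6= 0.83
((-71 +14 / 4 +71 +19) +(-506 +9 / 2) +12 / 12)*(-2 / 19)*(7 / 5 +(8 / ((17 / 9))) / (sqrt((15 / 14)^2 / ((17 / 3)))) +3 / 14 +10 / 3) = 496642 / 1995 +107072*sqrt(51) / 1615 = 722.41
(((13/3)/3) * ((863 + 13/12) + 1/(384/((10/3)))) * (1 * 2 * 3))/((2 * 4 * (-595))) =-6470321/4112640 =-1.57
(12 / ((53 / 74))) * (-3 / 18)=-148 / 53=-2.79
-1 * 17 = -17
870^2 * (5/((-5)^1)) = -756900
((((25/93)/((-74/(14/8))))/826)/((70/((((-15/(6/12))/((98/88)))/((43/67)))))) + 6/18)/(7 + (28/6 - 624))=-3992491583/7334105497796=-0.00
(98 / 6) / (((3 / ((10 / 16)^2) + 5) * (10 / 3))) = 245 / 634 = 0.39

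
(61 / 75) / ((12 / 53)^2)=171349 / 10800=15.87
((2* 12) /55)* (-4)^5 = -24576 /55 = -446.84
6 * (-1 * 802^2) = -3859224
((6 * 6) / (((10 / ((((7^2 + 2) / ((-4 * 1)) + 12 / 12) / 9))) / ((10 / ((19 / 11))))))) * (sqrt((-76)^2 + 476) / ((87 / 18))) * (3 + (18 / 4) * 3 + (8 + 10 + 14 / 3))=-242990 * sqrt(1563) / 551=-17434.77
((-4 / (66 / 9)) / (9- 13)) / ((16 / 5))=15 / 352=0.04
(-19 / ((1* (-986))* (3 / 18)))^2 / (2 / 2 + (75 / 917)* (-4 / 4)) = 2979333 / 204647258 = 0.01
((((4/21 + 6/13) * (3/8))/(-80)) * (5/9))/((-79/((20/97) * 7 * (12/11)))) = 445/13149708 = 0.00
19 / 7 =2.71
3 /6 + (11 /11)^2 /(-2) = 0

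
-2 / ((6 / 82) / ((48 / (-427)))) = 1312 / 427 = 3.07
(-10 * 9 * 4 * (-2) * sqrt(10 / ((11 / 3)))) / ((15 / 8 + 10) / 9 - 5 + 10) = 10368 * sqrt(330) / 1001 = 188.16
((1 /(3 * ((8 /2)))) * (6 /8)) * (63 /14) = 9 /32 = 0.28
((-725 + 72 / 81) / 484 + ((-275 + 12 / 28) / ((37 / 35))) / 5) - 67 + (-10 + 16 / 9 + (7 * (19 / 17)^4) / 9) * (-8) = -866541313037 / 13461246612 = -64.37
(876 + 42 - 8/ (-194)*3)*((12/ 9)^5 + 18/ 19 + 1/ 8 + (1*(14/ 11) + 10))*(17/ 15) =17230.40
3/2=1.50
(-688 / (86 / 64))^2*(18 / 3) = 1572864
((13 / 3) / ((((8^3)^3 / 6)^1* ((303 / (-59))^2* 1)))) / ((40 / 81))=407277 / 27383100866560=0.00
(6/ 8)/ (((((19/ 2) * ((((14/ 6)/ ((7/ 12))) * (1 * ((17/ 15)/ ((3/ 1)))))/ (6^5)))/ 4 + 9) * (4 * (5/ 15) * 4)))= 0.02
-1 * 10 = -10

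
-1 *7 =-7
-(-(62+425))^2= -237169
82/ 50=41/ 25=1.64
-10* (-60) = 600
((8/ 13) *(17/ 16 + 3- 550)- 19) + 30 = -8449/ 26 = -324.96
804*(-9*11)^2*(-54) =-425520216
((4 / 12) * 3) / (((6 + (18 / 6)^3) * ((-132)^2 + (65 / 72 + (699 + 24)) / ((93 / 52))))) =558 / 328298839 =0.00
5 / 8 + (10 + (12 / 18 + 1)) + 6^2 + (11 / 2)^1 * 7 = 2083 / 24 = 86.79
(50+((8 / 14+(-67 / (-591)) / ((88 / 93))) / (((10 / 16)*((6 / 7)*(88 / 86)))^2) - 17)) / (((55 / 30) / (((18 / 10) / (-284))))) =-49982380407 / 409567334000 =-0.12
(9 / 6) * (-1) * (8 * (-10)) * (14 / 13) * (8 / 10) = 1344 / 13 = 103.38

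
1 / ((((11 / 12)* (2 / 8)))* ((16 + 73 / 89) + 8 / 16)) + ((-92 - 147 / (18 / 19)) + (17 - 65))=-60008659 / 203478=-294.91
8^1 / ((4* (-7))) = -2 / 7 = -0.29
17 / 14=1.21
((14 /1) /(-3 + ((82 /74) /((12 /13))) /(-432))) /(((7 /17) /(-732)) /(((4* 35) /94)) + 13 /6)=-334160225280 /155262456361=-2.15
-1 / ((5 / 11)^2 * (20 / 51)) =-12.34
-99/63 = -11/7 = -1.57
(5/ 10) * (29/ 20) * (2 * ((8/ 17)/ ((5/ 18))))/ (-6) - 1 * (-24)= 10026/ 425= 23.59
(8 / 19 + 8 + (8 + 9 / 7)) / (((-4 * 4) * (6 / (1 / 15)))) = -157 / 12768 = -0.01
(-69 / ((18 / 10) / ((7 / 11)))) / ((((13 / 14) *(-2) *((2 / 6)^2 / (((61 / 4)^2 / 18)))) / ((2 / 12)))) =20967835 / 82368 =254.56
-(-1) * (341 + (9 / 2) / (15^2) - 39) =15101 / 50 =302.02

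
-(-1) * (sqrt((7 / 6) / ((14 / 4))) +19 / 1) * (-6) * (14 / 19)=-84 - 28 * sqrt(3) / 19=-86.55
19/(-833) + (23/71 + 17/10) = 1183531/591430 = 2.00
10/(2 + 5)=10/7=1.43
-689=-689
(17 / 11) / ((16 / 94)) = 799 / 88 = 9.08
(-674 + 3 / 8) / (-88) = 5389 / 704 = 7.65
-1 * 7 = -7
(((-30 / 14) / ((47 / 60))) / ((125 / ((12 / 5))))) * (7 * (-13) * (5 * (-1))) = -5616 / 235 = -23.90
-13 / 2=-6.50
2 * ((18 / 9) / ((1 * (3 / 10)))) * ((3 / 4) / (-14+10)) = -2.50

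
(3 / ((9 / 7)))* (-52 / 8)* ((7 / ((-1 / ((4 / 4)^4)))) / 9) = 637 / 54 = 11.80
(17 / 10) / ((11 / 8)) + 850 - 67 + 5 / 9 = 784.79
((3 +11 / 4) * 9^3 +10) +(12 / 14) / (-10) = 4201.66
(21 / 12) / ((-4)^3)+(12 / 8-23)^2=118329 / 256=462.22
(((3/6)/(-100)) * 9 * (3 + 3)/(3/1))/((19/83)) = -747/1900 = -0.39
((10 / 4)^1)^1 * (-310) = -775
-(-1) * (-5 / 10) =-1 / 2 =-0.50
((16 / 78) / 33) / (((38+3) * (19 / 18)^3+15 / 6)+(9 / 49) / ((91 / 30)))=1778112 / 14525966191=0.00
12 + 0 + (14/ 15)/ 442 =39787/ 3315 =12.00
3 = 3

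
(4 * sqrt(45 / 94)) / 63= 2 * sqrt(470) / 987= 0.04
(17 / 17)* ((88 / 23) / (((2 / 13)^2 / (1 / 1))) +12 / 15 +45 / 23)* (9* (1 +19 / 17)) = 6125868 / 1955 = 3133.44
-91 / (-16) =91 / 16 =5.69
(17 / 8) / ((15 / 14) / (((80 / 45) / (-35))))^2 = 2176 / 455625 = 0.00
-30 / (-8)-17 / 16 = 43 / 16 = 2.69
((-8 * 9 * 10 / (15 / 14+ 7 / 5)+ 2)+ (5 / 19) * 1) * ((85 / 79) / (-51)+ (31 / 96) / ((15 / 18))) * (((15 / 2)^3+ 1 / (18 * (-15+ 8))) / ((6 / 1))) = -1403461992222007 / 188460276480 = -7446.99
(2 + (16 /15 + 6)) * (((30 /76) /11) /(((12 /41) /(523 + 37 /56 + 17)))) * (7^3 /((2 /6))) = 1034050381 /1672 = 618451.18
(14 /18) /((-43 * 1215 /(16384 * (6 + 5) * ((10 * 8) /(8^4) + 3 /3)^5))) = -42642678771 /14428405760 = -2.96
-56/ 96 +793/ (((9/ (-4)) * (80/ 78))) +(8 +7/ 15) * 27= -6937/ 60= -115.62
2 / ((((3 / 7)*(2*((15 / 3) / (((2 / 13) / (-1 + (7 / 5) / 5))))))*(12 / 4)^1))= -35 / 1053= -0.03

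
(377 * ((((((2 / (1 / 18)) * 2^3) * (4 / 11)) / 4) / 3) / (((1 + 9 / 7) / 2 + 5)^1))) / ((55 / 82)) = 20774208 / 26015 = 798.55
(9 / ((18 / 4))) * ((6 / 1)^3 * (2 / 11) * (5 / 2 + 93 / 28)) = 35208 / 77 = 457.25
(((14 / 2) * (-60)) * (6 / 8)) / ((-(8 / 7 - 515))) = -735 / 1199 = -0.61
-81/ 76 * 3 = -243/ 76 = -3.20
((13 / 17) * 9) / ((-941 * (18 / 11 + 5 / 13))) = -16731 / 4623133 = -0.00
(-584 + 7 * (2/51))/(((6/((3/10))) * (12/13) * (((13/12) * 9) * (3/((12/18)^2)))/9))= -5954/1377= -4.32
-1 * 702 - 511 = -1213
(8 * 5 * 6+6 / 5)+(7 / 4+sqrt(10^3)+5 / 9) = 10 * sqrt(10)+43831 / 180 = 275.13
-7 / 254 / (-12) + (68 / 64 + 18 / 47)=414805 / 286512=1.45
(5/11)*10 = 50/11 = 4.55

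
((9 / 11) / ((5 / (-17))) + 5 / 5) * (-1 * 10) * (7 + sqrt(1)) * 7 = 10976 / 11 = 997.82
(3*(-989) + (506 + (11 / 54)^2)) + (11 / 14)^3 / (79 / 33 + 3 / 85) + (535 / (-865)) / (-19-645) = -481622588777487469 / 195721240676976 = -2460.76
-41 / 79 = -0.52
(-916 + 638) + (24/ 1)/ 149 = -41398/ 149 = -277.84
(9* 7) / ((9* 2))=7 / 2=3.50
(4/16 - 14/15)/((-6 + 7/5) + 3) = 41/96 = 0.43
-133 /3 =-44.33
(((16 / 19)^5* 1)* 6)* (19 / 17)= 6291456 / 2215457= 2.84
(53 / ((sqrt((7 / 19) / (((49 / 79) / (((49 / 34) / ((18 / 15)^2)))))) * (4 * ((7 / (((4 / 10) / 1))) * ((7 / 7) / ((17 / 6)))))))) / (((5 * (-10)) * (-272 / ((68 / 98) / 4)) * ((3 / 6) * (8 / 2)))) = 901 * sqrt(357238) / 30348640000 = 0.00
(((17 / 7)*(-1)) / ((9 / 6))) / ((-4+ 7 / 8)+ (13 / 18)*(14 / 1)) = -816 / 3521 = -0.23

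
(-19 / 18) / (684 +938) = -19 / 29196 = -0.00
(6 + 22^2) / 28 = 35 / 2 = 17.50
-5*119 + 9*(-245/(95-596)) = -98630/167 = -590.60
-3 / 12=-1 / 4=-0.25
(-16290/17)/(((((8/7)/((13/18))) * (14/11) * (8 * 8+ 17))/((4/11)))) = -11765/5508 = -2.14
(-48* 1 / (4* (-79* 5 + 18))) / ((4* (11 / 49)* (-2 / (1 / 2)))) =-147 / 16588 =-0.01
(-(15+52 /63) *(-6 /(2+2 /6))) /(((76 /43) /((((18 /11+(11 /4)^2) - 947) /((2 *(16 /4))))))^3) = -1060507903719862913 /89321897984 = -11872876.95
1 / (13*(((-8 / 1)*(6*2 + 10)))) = -1 / 2288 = -0.00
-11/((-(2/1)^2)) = 2.75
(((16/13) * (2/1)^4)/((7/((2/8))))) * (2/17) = 128/1547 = 0.08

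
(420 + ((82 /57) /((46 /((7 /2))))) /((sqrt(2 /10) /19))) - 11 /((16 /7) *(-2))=287 *sqrt(5) /138 + 13517 /32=427.06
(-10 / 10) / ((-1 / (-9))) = -9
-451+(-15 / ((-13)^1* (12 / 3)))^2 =-1219279 / 2704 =-450.92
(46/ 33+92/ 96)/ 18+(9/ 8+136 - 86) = 9021/ 176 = 51.26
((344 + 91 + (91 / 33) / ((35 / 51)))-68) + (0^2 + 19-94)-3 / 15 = 3254 / 11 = 295.82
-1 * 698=-698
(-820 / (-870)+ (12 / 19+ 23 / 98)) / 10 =58603 / 323988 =0.18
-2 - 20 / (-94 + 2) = -41 / 23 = -1.78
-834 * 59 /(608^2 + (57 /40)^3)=-3149184000 /23658681193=-0.13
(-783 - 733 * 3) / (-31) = 2982 / 31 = 96.19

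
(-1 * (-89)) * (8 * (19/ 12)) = 3382/ 3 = 1127.33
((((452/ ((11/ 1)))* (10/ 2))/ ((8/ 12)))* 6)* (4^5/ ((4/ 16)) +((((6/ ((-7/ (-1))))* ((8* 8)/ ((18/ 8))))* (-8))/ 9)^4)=647945234284625920/ 1559543139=415471183.89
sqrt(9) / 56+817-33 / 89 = 816.68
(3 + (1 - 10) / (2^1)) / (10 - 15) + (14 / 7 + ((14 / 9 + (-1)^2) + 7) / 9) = 2723 / 810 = 3.36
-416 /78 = -16 /3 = -5.33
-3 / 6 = -0.50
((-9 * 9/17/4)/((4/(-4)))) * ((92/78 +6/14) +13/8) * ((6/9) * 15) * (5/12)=1588725/99008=16.05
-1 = -1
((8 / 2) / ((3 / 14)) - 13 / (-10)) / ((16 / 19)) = 11381 / 480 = 23.71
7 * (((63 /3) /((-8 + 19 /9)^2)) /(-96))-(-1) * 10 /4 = 220751 /89888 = 2.46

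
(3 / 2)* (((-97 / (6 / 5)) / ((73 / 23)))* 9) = -100395 / 292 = -343.82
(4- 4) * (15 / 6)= 0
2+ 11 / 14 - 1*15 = -171 / 14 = -12.21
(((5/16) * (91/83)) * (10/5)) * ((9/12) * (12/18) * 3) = 1365/1328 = 1.03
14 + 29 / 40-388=-14931 / 40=-373.28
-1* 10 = -10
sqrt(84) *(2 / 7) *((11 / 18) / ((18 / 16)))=176 *sqrt(21) / 567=1.42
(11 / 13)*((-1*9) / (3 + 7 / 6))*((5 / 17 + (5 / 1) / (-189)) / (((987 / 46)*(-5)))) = 174064 / 38172225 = 0.00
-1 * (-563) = 563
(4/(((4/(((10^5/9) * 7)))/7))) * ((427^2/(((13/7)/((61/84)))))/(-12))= -3406133631250/1053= -3234694806.51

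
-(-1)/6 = 1/6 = 0.17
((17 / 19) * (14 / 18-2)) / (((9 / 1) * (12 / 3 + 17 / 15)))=-0.02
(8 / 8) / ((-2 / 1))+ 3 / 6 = 0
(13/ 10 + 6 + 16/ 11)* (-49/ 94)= -4.56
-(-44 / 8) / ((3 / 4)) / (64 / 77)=847 / 96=8.82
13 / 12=1.08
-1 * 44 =-44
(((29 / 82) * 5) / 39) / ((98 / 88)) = 0.04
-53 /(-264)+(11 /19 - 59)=-292033 /5016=-58.22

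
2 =2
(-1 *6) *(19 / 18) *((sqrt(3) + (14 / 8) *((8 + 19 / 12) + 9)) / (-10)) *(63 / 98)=57 *sqrt(3) / 140 + 4237 / 320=13.95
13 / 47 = 0.28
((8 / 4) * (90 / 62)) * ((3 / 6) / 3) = 15 / 31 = 0.48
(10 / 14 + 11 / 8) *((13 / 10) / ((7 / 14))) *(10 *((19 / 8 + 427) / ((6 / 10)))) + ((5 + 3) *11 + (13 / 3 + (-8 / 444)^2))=107542711757 / 2759904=38966.11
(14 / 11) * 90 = 1260 / 11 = 114.55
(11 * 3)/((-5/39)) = -1287/5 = -257.40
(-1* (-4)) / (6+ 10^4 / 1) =2 / 5003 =0.00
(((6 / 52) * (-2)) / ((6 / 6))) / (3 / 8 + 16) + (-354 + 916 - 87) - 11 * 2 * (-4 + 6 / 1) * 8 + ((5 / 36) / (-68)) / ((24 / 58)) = 6152409385 / 50027328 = 122.98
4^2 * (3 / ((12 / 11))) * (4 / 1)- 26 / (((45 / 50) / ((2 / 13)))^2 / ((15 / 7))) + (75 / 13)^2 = 6632741 / 31941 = 207.66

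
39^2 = 1521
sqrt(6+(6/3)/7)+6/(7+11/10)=20/27+2 * sqrt(77)/7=3.25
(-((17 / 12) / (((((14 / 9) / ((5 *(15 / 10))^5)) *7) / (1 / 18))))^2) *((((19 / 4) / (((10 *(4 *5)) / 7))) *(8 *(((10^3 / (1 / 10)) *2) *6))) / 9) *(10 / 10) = -2931840087890625 / 5619712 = -521706466.08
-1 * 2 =-2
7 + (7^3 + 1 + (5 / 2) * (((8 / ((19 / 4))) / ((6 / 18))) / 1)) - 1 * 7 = 6776 / 19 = 356.63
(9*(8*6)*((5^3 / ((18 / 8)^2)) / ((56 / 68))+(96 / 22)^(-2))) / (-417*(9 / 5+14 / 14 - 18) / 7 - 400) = 21798115 / 849216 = 25.67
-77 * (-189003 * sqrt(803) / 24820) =14553231 * sqrt(803) / 24820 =16615.58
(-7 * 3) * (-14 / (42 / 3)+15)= -294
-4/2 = -2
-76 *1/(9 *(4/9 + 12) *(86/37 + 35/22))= -7733/44618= -0.17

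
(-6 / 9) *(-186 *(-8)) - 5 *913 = -5557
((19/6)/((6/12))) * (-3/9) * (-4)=76/9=8.44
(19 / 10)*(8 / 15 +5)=10.51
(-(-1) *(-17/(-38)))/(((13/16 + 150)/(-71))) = -9656/45847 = -0.21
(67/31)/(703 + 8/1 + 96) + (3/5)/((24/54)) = 676799/500340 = 1.35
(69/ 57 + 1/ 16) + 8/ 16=539/ 304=1.77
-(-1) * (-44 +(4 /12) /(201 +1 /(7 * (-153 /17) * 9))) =-5014315 /113966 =-44.00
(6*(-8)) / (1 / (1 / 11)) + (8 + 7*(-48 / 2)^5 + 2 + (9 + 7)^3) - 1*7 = -613077007 / 11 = -55734273.36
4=4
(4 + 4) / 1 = 8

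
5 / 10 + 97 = 97.50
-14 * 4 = -56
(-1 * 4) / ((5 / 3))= -12 / 5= -2.40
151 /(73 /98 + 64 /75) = 1109850 /11747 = 94.48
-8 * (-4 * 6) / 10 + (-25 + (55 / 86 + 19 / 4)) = -353 / 860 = -0.41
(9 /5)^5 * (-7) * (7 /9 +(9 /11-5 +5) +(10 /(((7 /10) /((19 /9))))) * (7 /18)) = -60582816 /34375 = -1762.41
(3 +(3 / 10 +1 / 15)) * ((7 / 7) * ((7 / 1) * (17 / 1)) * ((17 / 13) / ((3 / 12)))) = 408646 / 195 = 2095.62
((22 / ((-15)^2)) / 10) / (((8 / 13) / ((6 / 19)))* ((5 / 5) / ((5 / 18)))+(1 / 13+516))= 13 / 695475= 0.00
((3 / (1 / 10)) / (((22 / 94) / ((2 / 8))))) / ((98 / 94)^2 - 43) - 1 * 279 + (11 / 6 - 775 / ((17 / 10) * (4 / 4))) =-733.81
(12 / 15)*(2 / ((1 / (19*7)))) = 1064 / 5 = 212.80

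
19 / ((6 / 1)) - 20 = -101 / 6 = -16.83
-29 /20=-1.45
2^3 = 8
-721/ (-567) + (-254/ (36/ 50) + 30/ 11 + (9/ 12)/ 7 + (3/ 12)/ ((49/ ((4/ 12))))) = -15222586/ 43659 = -348.67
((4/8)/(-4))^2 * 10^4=625/4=156.25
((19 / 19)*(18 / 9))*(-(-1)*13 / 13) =2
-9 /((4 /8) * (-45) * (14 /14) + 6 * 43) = -6 /157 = -0.04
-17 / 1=-17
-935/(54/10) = -4675/27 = -173.15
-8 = -8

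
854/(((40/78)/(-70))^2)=31823883/2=15911941.50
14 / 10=7 / 5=1.40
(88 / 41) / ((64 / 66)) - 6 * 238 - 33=-239241 / 164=-1458.79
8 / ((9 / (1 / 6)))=4 / 27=0.15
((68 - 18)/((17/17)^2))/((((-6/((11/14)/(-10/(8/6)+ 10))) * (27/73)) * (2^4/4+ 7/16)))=-64240/40257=-1.60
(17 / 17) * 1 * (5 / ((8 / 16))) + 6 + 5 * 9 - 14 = 47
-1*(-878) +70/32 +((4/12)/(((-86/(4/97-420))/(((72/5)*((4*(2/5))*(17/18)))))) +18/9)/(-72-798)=1916305149889/2177262000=880.14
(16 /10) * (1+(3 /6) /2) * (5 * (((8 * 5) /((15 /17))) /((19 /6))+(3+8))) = 4810 /19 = 253.16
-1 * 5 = -5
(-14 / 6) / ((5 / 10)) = -14 / 3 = -4.67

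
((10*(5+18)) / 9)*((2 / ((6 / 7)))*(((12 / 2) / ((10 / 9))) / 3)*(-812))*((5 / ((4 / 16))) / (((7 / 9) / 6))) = -13446720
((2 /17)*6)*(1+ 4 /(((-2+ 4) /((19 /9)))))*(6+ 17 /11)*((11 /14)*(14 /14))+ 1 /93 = 241981 /11067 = 21.87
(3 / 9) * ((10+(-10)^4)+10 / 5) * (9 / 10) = 15018 / 5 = 3003.60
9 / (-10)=-9 / 10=-0.90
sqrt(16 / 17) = 4*sqrt(17) / 17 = 0.97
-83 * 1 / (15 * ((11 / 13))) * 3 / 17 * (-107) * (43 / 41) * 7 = 34751353 / 38335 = 906.52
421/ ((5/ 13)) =5473/ 5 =1094.60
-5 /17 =-0.29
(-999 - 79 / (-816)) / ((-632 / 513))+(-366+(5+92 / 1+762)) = 224131627 / 171904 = 1303.82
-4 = -4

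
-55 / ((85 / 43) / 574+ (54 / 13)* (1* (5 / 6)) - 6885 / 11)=38824786 / 439386533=0.09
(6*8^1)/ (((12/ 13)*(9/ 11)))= 572/ 9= 63.56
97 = 97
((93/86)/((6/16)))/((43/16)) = 1984/1849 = 1.07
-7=-7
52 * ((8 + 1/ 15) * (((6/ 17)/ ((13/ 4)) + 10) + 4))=1509112/ 255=5918.09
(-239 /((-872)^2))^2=57121 /578183827456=0.00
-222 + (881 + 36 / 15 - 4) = 657.40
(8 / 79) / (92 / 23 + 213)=0.00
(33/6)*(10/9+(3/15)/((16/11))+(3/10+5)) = 10373/288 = 36.02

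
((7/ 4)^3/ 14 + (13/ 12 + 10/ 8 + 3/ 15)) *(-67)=-375133/ 1920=-195.38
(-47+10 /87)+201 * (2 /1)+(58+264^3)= 1600813669 /87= 18400157.11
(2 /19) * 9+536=10202 /19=536.95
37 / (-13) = -37 / 13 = -2.85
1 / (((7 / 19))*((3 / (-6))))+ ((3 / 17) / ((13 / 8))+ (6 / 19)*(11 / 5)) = -679748 / 146965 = -4.63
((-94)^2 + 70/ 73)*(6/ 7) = 3870588/ 511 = 7574.54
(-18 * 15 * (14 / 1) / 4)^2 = 893025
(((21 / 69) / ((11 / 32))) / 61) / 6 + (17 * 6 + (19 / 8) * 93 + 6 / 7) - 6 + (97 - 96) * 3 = 831582611 / 2592744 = 320.73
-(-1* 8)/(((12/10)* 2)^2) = 25/18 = 1.39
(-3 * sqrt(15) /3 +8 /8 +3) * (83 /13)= 332 /13 - 83 * sqrt(15) /13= 0.81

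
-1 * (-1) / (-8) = -1 / 8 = -0.12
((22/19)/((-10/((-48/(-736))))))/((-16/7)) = 231/69920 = 0.00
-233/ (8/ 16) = -466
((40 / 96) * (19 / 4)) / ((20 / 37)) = 703 / 192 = 3.66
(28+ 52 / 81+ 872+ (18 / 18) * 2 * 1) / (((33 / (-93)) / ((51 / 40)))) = -19265539 / 5940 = -3243.36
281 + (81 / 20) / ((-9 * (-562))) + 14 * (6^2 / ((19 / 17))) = 156314851 / 213560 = 731.95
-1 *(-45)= 45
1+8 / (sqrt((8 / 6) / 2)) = 10.80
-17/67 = -0.25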